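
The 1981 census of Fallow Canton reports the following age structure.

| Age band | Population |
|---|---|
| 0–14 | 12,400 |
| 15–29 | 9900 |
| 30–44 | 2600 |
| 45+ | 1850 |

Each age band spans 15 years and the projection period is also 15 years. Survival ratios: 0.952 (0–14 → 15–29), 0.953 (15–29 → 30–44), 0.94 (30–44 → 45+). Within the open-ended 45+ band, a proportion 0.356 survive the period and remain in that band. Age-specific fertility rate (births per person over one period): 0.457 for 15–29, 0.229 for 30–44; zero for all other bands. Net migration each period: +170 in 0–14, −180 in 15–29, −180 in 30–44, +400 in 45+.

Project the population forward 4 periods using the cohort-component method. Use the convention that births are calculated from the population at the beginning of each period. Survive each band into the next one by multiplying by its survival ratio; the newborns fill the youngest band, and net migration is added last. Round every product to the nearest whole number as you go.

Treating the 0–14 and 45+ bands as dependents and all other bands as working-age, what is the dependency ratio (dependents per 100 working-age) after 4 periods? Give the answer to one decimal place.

Numbering the groups 1..4 from youngest to oldest:
After projecting period 1:
Births: 9900 * 0.457 = 4524 ; 2600 * 0.229 = 595 → total 5119
Group 2: 12400 * 0.952 = 11805
Group 3: 9900 * 0.953 = 9435
Group 4: 2600 * 0.94 + 1850 * 0.356 = 2444 + 659 = 3103
Net migration: Group 1 + 170 → 5289; Group 2 − 180 → 11625; Group 3 − 180 → 9255; Group 4 + 400 → 3503
→ [5289, 11625, 9255, 3503]
After projecting period 2:
Births: 11625 * 0.457 = 5313 ; 9255 * 0.229 = 2119 → total 7432
Group 2: 5289 * 0.952 = 5035
Group 3: 11625 * 0.953 = 11079
Group 4: 9255 * 0.94 + 3503 * 0.356 = 8700 + 1247 = 9947
Net migration: Group 1 + 170 → 7602; Group 2 − 180 → 4855; Group 3 − 180 → 10899; Group 4 + 400 → 10347
→ [7602, 4855, 10899, 10347]
After projecting period 3:
Births: 4855 * 0.457 = 2219 ; 10899 * 0.229 = 2496 → total 4715
Group 2: 7602 * 0.952 = 7237
Group 3: 4855 * 0.953 = 4627
Group 4: 10899 * 0.94 + 10347 * 0.356 = 10245 + 3684 = 13929
Net migration: Group 1 + 170 → 4885; Group 2 − 180 → 7057; Group 3 − 180 → 4447; Group 4 + 400 → 14329
→ [4885, 7057, 4447, 14329]
After projecting period 4:
Births: 7057 * 0.457 = 3225 ; 4447 * 0.229 = 1018 → total 4243
Group 2: 4885 * 0.952 = 4651
Group 3: 7057 * 0.953 = 6725
Group 4: 4447 * 0.94 + 14329 * 0.356 = 4180 + 5101 = 9281
Net migration: Group 1 + 170 → 4413; Group 2 − 180 → 4471; Group 3 − 180 → 6545; Group 4 + 400 → 9681
→ [4413, 4471, 6545, 9681]
Dependents (band 0–14 + band 45+) = 4413 + 9681 = 14094; working-age = 11016; ratio = 14094/11016 × 100 = 127.9

127.9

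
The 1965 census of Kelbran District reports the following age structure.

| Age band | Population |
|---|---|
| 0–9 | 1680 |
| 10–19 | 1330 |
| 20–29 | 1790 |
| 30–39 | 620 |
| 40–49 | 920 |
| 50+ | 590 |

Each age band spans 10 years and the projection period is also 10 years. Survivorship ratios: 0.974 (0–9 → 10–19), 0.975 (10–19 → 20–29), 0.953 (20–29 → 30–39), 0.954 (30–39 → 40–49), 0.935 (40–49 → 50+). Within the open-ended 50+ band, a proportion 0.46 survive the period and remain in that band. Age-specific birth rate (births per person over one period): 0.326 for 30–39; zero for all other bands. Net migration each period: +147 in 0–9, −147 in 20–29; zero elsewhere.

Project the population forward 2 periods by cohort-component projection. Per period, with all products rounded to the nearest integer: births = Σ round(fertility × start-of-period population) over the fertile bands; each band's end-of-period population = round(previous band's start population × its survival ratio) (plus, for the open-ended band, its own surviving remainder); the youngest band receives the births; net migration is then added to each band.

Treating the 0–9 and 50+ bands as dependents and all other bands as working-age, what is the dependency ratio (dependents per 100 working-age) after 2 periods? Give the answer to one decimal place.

Call the groups 1 to 6, youngest first.
— Period 1 —
Births: 620 * 0.326 = 202
Group 2: 1680 * 0.974 = 1636
Group 3: 1330 * 0.975 = 1297
Group 4: 1790 * 0.953 = 1706
Group 5: 620 * 0.954 = 591
Group 6: 920 * 0.935 + 590 * 0.46 = 860 + 271 = 1131
Net migration: Group 1 + 147 → 349; Group 3 − 147 → 1150
Giving 349 / 1636 / 1150 / 1706 / 591 / 1131.
— Period 2 —
Births: 1706 * 0.326 = 556
Group 2: 349 * 0.974 = 340
Group 3: 1636 * 0.975 = 1595
Group 4: 1150 * 0.953 = 1096
Group 5: 1706 * 0.954 = 1628
Group 6: 591 * 0.935 + 1131 * 0.46 = 553 + 520 = 1073
Net migration: Group 1 + 147 → 703; Group 3 − 147 → 1448
Giving 703 / 340 / 1448 / 1096 / 1628 / 1073.
Dependents (band 0–9 + band 50+) = 703 + 1073 = 1776; working-age = 4512; ratio = 1776/4512 × 100 = 39.4

39.4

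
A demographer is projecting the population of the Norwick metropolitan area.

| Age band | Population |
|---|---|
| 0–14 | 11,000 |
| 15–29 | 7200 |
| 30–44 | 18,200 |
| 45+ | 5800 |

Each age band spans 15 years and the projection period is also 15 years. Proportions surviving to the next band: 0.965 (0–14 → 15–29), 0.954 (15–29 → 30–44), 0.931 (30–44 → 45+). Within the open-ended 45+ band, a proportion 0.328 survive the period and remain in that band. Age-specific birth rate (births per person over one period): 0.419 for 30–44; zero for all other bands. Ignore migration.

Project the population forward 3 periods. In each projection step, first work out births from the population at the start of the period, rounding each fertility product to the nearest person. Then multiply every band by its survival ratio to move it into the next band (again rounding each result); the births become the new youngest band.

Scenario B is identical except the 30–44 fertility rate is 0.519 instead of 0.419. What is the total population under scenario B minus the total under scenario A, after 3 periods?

3352

Let group 1 be 0–14 through group 4 = 45+.
Period 1.
Births: 18200 × 0.419 = 7626
Group 2: 11000 × 0.965 = 10615
Group 3: 7200 × 0.954 = 6869
Group 4: 18200 × 0.931 + 5800 × 0.328 = 16944 + 1902 = 18846
→ [7626, 10615, 6869, 18846]
Period 2.
Births: 6869 × 0.419 = 2878
Group 2: 7626 × 0.965 = 7359
Group 3: 10615 × 0.954 = 10127
Group 4: 6869 × 0.931 + 18846 × 0.328 = 6395 + 6181 = 12576
→ [2878, 7359, 10127, 12576]
Period 3.
Births: 10127 × 0.419 = 4243
Group 2: 2878 × 0.965 = 2777
Group 3: 7359 × 0.954 = 7020
Group 4: 10127 × 0.931 + 12576 × 0.328 = 9428 + 4125 = 13553
→ [4243, 2777, 7020, 13553]
Scenario A total after 3 periods: 27593
Scenario B projection —
Period 1.
Births: 18200 × 0.519 = 9446
Group 2: 11000 × 0.965 = 10615
Group 3: 7200 × 0.954 = 6869
Group 4: 18200 × 0.931 + 5800 × 0.328 = 16944 + 1902 = 18846
→ [9446, 10615, 6869, 18846]
Period 2.
Births: 6869 × 0.519 = 3565
Group 2: 9446 × 0.965 = 9115
Group 3: 10615 × 0.954 = 10127
Group 4: 6869 × 0.931 + 18846 × 0.328 = 6395 + 6181 = 12576
→ [3565, 9115, 10127, 12576]
Period 3.
Births: 10127 × 0.519 = 5256
Group 2: 3565 × 0.965 = 3440
Group 3: 9115 × 0.954 = 8696
Group 4: 10127 × 0.931 + 12576 × 0.328 = 9428 + 4125 = 13553
→ [5256, 3440, 8696, 13553]
Scenario B total after 3 periods: 30945
Difference B − A = 30945 − 27593 = 3352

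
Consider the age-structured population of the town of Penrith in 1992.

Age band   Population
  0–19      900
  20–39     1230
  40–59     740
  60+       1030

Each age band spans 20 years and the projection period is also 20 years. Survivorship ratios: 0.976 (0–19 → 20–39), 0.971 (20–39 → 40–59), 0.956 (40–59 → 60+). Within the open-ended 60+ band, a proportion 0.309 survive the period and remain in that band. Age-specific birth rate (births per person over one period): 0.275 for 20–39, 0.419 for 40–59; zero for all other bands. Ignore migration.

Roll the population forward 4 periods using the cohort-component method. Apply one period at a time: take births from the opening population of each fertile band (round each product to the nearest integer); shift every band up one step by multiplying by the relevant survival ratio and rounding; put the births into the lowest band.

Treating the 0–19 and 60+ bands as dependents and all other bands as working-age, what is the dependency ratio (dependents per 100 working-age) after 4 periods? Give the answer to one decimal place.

117.5

(Groups numbered youngest = 1 to oldest = 4.)
After projecting period 1:
Births: 1230 × 0.275 = 338  |  740 × 0.419 = 310 → total 648
Group 2: 900 × 0.976 = 878
Group 3: 1230 × 0.971 = 1194
Group 4: 740 × 0.956 + 1030 × 0.309 = 707 + 318 = 1025
Population now: 0–19=648, 20–39=878, 40–59=1194, 60+=1025
After projecting period 2:
Births: 878 × 0.275 = 241  |  1194 × 0.419 = 500 → total 741
Group 2: 648 × 0.976 = 632
Group 3: 878 × 0.971 = 853
Group 4: 1194 × 0.956 + 1025 × 0.309 = 1141 + 317 = 1458
Population now: 0–19=741, 20–39=632, 40–59=853, 60+=1458
After projecting period 3:
Births: 632 × 0.275 = 174  |  853 × 0.419 = 357 → total 531
Group 2: 741 × 0.976 = 723
Group 3: 632 × 0.971 = 614
Group 4: 853 × 0.956 + 1458 × 0.309 = 815 + 451 = 1266
Population now: 0–19=531, 20–39=723, 40–59=614, 60+=1266
After projecting period 4:
Births: 723 × 0.275 = 199  |  614 × 0.419 = 257 → total 456
Group 2: 531 × 0.976 = 518
Group 3: 723 × 0.971 = 702
Group 4: 614 × 0.956 + 1266 × 0.309 = 587 + 391 = 978
Population now: 0–19=456, 20–39=518, 40–59=702, 60+=978
Dependents (band 0–19 + band 60+) = 456 + 978 = 1434; working-age = 1220; ratio = 1434/1220 × 100 = 117.5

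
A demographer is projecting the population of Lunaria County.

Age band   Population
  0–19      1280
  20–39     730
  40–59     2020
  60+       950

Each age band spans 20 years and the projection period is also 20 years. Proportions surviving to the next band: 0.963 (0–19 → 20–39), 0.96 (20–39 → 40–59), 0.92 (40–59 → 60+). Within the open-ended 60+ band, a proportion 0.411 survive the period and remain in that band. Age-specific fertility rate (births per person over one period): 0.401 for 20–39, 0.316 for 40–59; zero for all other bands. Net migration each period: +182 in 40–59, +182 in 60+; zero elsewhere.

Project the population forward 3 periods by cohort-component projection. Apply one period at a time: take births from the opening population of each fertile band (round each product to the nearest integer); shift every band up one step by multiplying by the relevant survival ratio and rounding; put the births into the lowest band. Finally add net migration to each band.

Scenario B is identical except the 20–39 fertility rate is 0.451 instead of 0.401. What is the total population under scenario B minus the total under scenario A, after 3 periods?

Call the bands 1 to 4, youngest first.
After projecting period 1:
Births: 730 × 0.401 = 293, 2020 × 0.316 = 638 ⇒ total 931
Band 2: 1280 × 0.963 = 1233
Band 3: 730 × 0.96 = 701
Band 4: 2020 × 0.92 + 950 × 0.411 = 1858 + 390 = 2248
Net migration: Band 3 + 182 → 883; Band 4 + 182 → 2430
Giving 931 / 1233 / 883 / 2430.
After projecting period 2:
Births: 1233 × 0.401 = 494, 883 × 0.316 = 279 ⇒ total 773
Band 2: 931 × 0.963 = 897
Band 3: 1233 × 0.96 = 1184
Band 4: 883 × 0.92 + 2430 × 0.411 = 812 + 999 = 1811
Net migration: Band 3 + 182 → 1366; Band 4 + 182 → 1993
Giving 773 / 897 / 1366 / 1993.
After projecting period 3:
Births: 897 × 0.401 = 360, 1366 × 0.316 = 432 ⇒ total 792
Band 2: 773 × 0.963 = 744
Band 3: 897 × 0.96 = 861
Band 4: 1366 × 0.92 + 1993 × 0.411 = 1257 + 819 = 2076
Net migration: Band 3 + 182 → 1043; Band 4 + 182 → 2258
Giving 792 / 744 / 1043 / 2258.
Scenario A total after 3 periods: 4837
Scenario B projection —
After projecting period 1:
Births: 730 × 0.451 = 329, 2020 × 0.316 = 638 ⇒ total 967
Band 2: 1280 × 0.963 = 1233
Band 3: 730 × 0.96 = 701
Band 4: 2020 × 0.92 + 950 × 0.411 = 1858 + 390 = 2248
Net migration: Band 3 + 182 → 883; Band 4 + 182 → 2430
Giving 967 / 1233 / 883 / 2430.
After projecting period 2:
Births: 1233 × 0.451 = 556, 883 × 0.316 = 279 ⇒ total 835
Band 2: 967 × 0.963 = 931
Band 3: 1233 × 0.96 = 1184
Band 4: 883 × 0.92 + 2430 × 0.411 = 812 + 999 = 1811
Net migration: Band 3 + 182 → 1366; Band 4 + 182 → 1993
Giving 835 / 931 / 1366 / 1993.
After projecting period 3:
Births: 931 × 0.451 = 420, 1366 × 0.316 = 432 ⇒ total 852
Band 2: 835 × 0.963 = 804
Band 3: 931 × 0.96 = 894
Band 4: 1366 × 0.92 + 1993 × 0.411 = 1257 + 819 = 2076
Net migration: Band 3 + 182 → 1076; Band 4 + 182 → 2258
Giving 852 / 804 / 1076 / 2258.
Scenario B total after 3 periods: 4990
Difference B − A = 4990 − 4837 = 153

153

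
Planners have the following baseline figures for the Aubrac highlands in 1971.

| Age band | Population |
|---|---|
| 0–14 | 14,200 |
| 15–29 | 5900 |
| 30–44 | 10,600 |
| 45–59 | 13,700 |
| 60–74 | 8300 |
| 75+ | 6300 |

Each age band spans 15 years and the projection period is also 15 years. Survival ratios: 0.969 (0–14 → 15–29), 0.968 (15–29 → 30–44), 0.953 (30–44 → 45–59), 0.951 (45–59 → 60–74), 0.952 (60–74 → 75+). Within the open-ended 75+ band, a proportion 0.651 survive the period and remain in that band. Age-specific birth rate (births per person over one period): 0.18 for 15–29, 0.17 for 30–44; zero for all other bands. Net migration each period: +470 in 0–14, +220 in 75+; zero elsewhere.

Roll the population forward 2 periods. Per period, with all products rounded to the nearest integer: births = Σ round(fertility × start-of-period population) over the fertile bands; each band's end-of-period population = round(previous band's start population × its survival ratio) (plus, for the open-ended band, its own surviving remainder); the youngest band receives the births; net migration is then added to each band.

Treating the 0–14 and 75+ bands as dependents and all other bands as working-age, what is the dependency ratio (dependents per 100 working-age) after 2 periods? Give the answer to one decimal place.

77.5

After projecting period 1:
Births: 5900 * 0.18 = 1062 ; 10600 * 0.17 = 1802 → 2864
15–29: 14200 * 0.969 = 13760
30–44: 5900 * 0.968 = 5711
45–59: 10600 * 0.953 = 10102
60–74: 13700 * 0.951 = 13029
75+: 8300 * 0.952 + 6300 * 0.651 = 7902 + 4101 = 12003
Net migration: 0–14 + 470 → 3334; 75+ + 220 → 12223
→ [3334, 13760, 5711, 10102, 13029, 12223]
After projecting period 2:
Births: 13760 * 0.18 = 2477 ; 5711 * 0.17 = 971 → 3448
15–29: 3334 * 0.969 = 3231
30–44: 13760 * 0.968 = 13320
45–59: 5711 * 0.953 = 5443
60–74: 10102 * 0.951 = 9607
75+: 13029 * 0.952 + 12223 * 0.651 = 12404 + 7957 = 20361
Net migration: 0–14 + 470 → 3918; 75+ + 220 → 20581
→ [3918, 3231, 13320, 5443, 9607, 20581]
Dependents (band 0–14 + band 75+) = 3918 + 20581 = 24499; working-age = 31601; ratio = 24499/31601 × 100 = 77.5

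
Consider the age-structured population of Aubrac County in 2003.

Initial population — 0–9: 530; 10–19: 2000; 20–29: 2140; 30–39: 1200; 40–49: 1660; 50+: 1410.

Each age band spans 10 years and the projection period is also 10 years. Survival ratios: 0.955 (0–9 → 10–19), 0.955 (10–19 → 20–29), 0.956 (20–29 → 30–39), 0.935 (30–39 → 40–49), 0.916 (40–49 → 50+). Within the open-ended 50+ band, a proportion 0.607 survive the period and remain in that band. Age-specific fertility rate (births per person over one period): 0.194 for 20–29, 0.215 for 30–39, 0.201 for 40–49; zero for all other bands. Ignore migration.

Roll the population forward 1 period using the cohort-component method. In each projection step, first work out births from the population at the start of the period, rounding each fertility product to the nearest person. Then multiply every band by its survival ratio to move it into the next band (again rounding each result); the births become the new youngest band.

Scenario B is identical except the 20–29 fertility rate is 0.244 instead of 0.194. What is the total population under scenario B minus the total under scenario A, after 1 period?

107

After projecting period 1:
Births: 2140 × 0.194 = 415 ; 1200 × 0.215 = 258 ; 1660 × 0.201 = 334 — total 1007
10–19: 530 × 0.955 = 506
20–29: 2000 × 0.955 = 1910
30–39: 2140 × 0.956 = 2046
40–49: 1200 × 0.935 = 1122
50+: 1660 × 0.916 + 1410 × 0.607 = 1521 + 856 = 2377
Population now: 0–9=1007, 10–19=506, 20–29=1910, 30–39=2046, 40–49=1122, 50+=2377
Scenario A total after 1 period: 8968
Scenario B projection —
After projecting period 1:
Births: 2140 × 0.244 = 522 ; 1200 × 0.215 = 258 ; 1660 × 0.201 = 334 — total 1114
10–19: 530 × 0.955 = 506
20–29: 2000 × 0.955 = 1910
30–39: 2140 × 0.956 = 2046
40–49: 1200 × 0.935 = 1122
50+: 1660 × 0.916 + 1410 × 0.607 = 1521 + 856 = 2377
Population now: 0–9=1114, 10–19=506, 20–29=1910, 30–39=2046, 40–49=1122, 50+=2377
Scenario B total after 1 period: 9075
Difference B − A = 9075 − 8968 = 107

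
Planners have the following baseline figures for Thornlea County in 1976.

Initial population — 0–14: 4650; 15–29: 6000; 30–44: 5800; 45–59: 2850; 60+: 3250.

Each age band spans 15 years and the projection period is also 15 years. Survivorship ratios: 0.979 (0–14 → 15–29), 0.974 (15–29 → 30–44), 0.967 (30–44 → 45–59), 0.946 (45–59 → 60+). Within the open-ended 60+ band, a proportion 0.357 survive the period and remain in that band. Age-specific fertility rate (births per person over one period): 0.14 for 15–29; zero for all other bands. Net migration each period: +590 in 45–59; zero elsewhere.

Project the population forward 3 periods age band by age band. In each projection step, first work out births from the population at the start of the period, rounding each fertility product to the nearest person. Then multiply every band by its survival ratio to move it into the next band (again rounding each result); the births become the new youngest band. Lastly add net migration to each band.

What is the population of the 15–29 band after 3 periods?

Period 1.
Births: 6000 × 0.14 = 840
15–29: 4650 × 0.979 = 4552
30–44: 6000 × 0.974 = 5844
45–59: 5800 × 0.967 = 5609
60+: 2850 × 0.946 + 3250 × 0.357 = 2696 + 1160 = 3856
Net migration: 45–59 + 590 → 6199
→ [840, 4552, 5844, 6199, 3856]
Period 2.
Births: 4552 × 0.14 = 637
15–29: 840 × 0.979 = 822
30–44: 4552 × 0.974 = 4434
45–59: 5844 × 0.967 = 5651
60+: 6199 × 0.946 + 3856 × 0.357 = 5864 + 1377 = 7241
Net migration: 45–59 + 590 → 6241
→ [637, 822, 4434, 6241, 7241]
Period 3.
Births: 822 × 0.14 = 115
15–29: 637 × 0.979 = 624
30–44: 822 × 0.974 = 801
45–59: 4434 × 0.967 = 4288
60+: 6241 × 0.946 + 7241 × 0.357 = 5904 + 2585 = 8489
Net migration: 45–59 + 590 → 4878
→ [115, 624, 801, 4878, 8489]

624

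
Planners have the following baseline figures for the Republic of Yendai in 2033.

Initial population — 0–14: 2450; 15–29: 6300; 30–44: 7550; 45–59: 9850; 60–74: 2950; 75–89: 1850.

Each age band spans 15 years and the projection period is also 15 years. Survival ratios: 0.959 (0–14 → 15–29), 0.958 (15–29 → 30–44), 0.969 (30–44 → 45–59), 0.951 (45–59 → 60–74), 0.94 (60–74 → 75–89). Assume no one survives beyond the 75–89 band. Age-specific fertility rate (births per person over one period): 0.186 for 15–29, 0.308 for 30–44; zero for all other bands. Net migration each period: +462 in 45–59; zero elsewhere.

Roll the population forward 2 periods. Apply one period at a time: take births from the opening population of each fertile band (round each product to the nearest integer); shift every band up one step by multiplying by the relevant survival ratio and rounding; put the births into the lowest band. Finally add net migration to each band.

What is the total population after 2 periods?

[period 1]
Births: 6300 × 0.186 = 1172, 7550 × 0.308 = 2325 — total 3497
15–29: 2450 × 0.959 = 2350
30–44: 6300 × 0.958 = 6035
45–59: 7550 × 0.969 = 7316
60–74: 9850 × 0.951 = 9367
75–89: 2950 × 0.94 = 2773
Net migration: 45–59 + 462 → 7778
Population now: 0–14=3497, 15–29=2350, 30–44=6035, 45–59=7778, 60–74=9367, 75–89=2773
[period 2]
Births: 2350 × 0.186 = 437, 6035 × 0.308 = 1859 — total 2296
15–29: 3497 × 0.959 = 3354
30–44: 2350 × 0.958 = 2251
45–59: 6035 × 0.969 = 5848
60–74: 7778 × 0.951 = 7397
75–89: 9367 × 0.94 = 8805
Net migration: 45–59 + 462 → 6310
Population now: 0–14=2296, 15–29=3354, 30–44=2251, 45–59=6310, 60–74=7397, 75–89=8805
Total after period 2: 2296 + 3354 + 2251 + 6310 + 7397 + 8805 = 30413

30413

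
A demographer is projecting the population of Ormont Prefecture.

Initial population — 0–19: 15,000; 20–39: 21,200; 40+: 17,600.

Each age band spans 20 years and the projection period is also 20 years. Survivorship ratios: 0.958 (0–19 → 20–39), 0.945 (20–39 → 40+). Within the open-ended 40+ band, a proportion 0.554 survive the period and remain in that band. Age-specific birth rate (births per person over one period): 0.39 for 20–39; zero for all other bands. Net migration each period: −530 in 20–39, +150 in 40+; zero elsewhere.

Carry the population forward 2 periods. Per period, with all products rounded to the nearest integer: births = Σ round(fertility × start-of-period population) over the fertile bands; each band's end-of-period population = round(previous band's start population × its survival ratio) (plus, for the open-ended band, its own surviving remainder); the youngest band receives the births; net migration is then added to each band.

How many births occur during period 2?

Call the bands 1 to 3, youngest first.
[period 1]
Births: 21200 * 0.39 = 8268
Band 2: 15000 * 0.958 = 14370
Band 3: 21200 * 0.945 + 17600 * 0.554 = 20034 + 9750 = 29784
Net migration: Band 2 − 530 → 13840; Band 3 + 150 → 29934
Giving 8268 / 13840 / 29934.
[period 2]
Births: 13840 * 0.39 = 5398
Band 2: 8268 * 0.958 = 7921
Band 3: 13840 * 0.945 + 29934 * 0.554 = 13079 + 16583 = 29662
Net migration: Band 2 − 530 → 7391; Band 3 + 150 → 29812
Giving 5398 / 7391 / 29812.

5398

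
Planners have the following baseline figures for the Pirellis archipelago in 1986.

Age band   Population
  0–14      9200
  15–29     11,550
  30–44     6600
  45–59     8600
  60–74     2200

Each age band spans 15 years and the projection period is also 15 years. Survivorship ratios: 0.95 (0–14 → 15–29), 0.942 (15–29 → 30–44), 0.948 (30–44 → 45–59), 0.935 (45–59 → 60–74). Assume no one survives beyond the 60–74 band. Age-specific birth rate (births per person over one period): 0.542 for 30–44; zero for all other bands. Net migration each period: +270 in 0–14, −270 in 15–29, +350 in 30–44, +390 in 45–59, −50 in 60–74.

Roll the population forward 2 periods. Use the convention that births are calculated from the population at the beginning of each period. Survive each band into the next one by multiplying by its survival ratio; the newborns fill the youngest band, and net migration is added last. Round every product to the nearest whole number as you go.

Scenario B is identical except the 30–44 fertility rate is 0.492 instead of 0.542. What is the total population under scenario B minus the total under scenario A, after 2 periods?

-876

(Bands numbered youngest = 1 to oldest = 5.)
After projecting period 1:
Births: 6600 × 0.542 = 3577
Band 2: 9200 × 0.95 = 8740
Band 3: 11550 × 0.942 = 10880
Band 4: 6600 × 0.948 = 6257
Band 5: 8600 × 0.935 = 8041
Net migration: Band 1 + 270 → 3847; Band 2 − 270 → 8470; Band 3 + 350 → 11230; Band 4 + 390 → 6647; Band 5 − 50 → 7991
Population now: 0–14=3847, 15–29=8470, 30–44=11230, 45–59=6647, 60–74=7991
After projecting period 2:
Births: 11230 × 0.542 = 6087
Band 2: 3847 × 0.95 = 3655
Band 3: 8470 × 0.942 = 7979
Band 4: 11230 × 0.948 = 10646
Band 5: 6647 × 0.935 = 6215
Net migration: Band 1 + 270 → 6357; Band 2 − 270 → 3385; Band 3 + 350 → 8329; Band 4 + 390 → 11036; Band 5 − 50 → 6165
Population now: 0–14=6357, 15–29=3385, 30–44=8329, 45–59=11036, 60–74=6165
Scenario A total after 2 periods: 35272
Scenario B projection —
After projecting period 1:
Births: 6600 × 0.492 = 3247
Band 2: 9200 × 0.95 = 8740
Band 3: 11550 × 0.942 = 10880
Band 4: 6600 × 0.948 = 6257
Band 5: 8600 × 0.935 = 8041
Net migration: Band 1 + 270 → 3517; Band 2 − 270 → 8470; Band 3 + 350 → 11230; Band 4 + 390 → 6647; Band 5 − 50 → 7991
Population now: 0–14=3517, 15–29=8470, 30–44=11230, 45–59=6647, 60–74=7991
After projecting period 2:
Births: 11230 × 0.492 = 5525
Band 2: 3517 × 0.95 = 3341
Band 3: 8470 × 0.942 = 7979
Band 4: 11230 × 0.948 = 10646
Band 5: 6647 × 0.935 = 6215
Net migration: Band 1 + 270 → 5795; Band 2 − 270 → 3071; Band 3 + 350 → 8329; Band 4 + 390 → 11036; Band 5 − 50 → 6165
Population now: 0–14=5795, 15–29=3071, 30–44=8329, 45–59=11036, 60–74=6165
Scenario B total after 2 periods: 34396
Difference B − A = 34396 − 35272 = -876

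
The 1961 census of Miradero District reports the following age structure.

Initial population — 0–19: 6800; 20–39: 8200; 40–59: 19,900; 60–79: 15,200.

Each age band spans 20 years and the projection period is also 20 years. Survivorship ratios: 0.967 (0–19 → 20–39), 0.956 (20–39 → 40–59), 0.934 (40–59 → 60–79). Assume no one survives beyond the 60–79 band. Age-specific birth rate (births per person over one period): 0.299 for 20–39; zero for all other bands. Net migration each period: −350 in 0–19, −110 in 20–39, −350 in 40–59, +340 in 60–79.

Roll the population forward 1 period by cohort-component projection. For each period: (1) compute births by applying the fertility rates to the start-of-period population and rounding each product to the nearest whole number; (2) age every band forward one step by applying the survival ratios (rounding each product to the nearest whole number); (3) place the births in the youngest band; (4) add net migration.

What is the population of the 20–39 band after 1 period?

6466

(Groups numbered youngest = 1 to oldest = 4.)
After projecting period 1:
Births: 8200 × 0.299 = 2452
Group 2: 6800 × 0.967 = 6576
Group 3: 8200 × 0.956 = 7839
Group 4: 19900 × 0.934 = 18587
Net migration: Group 1 − 350 → 2102; Group 2 − 110 → 6466; Group 3 − 350 → 7489; Group 4 + 340 → 18927
Giving 2102 / 6466 / 7489 / 18927.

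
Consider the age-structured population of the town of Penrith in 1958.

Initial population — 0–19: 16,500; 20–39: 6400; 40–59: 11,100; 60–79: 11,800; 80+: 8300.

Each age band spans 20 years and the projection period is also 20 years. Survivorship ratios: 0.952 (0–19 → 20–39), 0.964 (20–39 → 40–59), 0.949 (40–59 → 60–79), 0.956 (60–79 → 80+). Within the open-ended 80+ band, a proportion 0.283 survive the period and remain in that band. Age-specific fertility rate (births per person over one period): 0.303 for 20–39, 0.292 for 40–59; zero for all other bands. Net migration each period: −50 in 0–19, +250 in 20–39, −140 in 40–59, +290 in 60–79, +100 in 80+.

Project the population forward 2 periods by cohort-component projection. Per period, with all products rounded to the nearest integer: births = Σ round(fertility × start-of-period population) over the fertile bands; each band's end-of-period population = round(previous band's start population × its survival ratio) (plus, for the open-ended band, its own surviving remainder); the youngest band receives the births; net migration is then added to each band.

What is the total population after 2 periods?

47270

Let band 1 be 0–19 through band 5 = 80+.
[period 1]
Births: 6400 * 0.303 = 1939, 11100 * 0.292 = 3241 → total 5180
Band 2: 16500 * 0.952 = 15708
Band 3: 6400 * 0.964 = 6170
Band 4: 11100 * 0.949 = 10534
Band 5: 11800 * 0.956 + 8300 * 0.283 = 11281 + 2349 = 13630
Net migration: Band 1 − 50 → 5130; Band 2 + 250 → 15958; Band 3 − 140 → 6030; Band 4 + 290 → 10824; Band 5 + 100 → 13730
Giving 5130 / 15958 / 6030 / 10824 / 13730.
[period 2]
Births: 15958 * 0.303 = 4835, 6030 * 0.292 = 1761 → total 6596
Band 2: 5130 * 0.952 = 4884
Band 3: 15958 * 0.964 = 15384
Band 4: 6030 * 0.949 = 5722
Band 5: 10824 * 0.956 + 13730 * 0.283 = 10348 + 3886 = 14234
Net migration: Band 1 − 50 → 6546; Band 2 + 250 → 5134; Band 3 − 140 → 15244; Band 4 + 290 → 6012; Band 5 + 100 → 14334
Giving 6546 / 5134 / 15244 / 6012 / 14334.
Total after period 2: 6546 + 5134 + 15244 + 6012 + 14334 = 47270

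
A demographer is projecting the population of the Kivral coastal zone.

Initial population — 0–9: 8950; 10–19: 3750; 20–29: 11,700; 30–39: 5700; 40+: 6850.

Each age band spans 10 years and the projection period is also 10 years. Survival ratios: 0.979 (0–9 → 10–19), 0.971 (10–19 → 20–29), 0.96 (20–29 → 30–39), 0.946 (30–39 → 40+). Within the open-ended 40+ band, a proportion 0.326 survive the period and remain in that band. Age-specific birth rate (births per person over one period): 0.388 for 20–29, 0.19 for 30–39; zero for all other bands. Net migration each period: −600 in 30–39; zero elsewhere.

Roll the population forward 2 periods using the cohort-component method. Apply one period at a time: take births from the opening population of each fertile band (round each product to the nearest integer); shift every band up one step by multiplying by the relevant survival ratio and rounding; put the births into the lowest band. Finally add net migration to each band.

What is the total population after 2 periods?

32885

[period 1]
Births: 11700 × 0.388 = 4540  |  5700 × 0.19 = 1083 → 5623
10–19: 8950 × 0.979 = 8762
20–29: 3750 × 0.971 = 3641
30–39: 11700 × 0.96 = 11232
40+: 5700 × 0.946 + 6850 × 0.326 = 5392 + 2233 = 7625
Net migration: 30–39 − 600 → 10632
Population now: 0–9=5623, 10–19=8762, 20–29=3641, 30–39=10632, 40+=7625
[period 2]
Births: 3641 × 0.388 = 1413  |  10632 × 0.19 = 2020 → 3433
10–19: 5623 × 0.979 = 5505
20–29: 8762 × 0.971 = 8508
30–39: 3641 × 0.96 = 3495
40+: 10632 × 0.946 + 7625 × 0.326 = 10058 + 2486 = 12544
Net migration: 30–39 − 600 → 2895
Population now: 0–9=3433, 10–19=5505, 20–29=8508, 30–39=2895, 40+=12544
Total after period 2: 3433 + 5505 + 8508 + 2895 + 12544 = 32885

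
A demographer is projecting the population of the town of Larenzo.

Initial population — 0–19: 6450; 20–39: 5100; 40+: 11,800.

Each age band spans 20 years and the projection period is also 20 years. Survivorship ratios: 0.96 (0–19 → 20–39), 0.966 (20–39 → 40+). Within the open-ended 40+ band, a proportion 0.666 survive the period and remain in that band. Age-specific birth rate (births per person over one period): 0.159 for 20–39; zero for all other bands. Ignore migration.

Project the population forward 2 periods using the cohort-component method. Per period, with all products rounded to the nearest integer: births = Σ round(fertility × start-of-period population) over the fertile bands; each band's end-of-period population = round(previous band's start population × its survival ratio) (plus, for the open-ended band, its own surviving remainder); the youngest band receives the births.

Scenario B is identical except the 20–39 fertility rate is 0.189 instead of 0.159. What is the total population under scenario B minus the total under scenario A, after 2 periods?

331

Period 1.
Births: 5100 × 0.159 = 811
20–39: 6450 × 0.96 = 6192
40+: 5100 × 0.966 + 11800 × 0.666 = 4927 + 7859 = 12786
→ [811, 6192, 12786]
Period 2.
Births: 6192 × 0.159 = 985
20–39: 811 × 0.96 = 779
40+: 6192 × 0.966 + 12786 × 0.666 = 5981 + 8515 = 14496
→ [985, 779, 14496]
Scenario A total after 2 periods: 16260
Scenario B projection —
Period 1.
Births: 5100 × 0.189 = 964
20–39: 6450 × 0.96 = 6192
40+: 5100 × 0.966 + 11800 × 0.666 = 4927 + 7859 = 12786
→ [964, 6192, 12786]
Period 2.
Births: 6192 × 0.189 = 1170
20–39: 964 × 0.96 = 925
40+: 6192 × 0.966 + 12786 × 0.666 = 5981 + 8515 = 14496
→ [1170, 925, 14496]
Scenario B total after 2 periods: 16591
Difference B − A = 16591 − 16260 = 331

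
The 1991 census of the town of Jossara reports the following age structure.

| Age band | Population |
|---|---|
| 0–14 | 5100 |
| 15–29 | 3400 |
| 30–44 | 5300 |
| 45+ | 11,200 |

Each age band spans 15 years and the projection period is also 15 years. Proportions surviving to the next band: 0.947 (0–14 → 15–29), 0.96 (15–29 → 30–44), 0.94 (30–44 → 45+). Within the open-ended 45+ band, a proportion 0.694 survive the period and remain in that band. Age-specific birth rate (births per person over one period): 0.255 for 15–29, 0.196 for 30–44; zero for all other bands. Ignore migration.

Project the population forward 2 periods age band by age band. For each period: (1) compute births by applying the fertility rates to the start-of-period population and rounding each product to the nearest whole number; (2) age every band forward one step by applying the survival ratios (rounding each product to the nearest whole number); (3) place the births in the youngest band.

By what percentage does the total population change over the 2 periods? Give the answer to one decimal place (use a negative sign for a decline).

Let band 1 be 0–14 through band 4 = 45+.
— Period 1 —
Births: 3400 × 0.255 = 867 ; 5300 × 0.196 = 1039 → total 1906
Band 2: 5100 × 0.947 = 4830
Band 3: 3400 × 0.96 = 3264
Band 4: 5300 × 0.94 + 11200 × 0.694 = 4982 + 7773 = 12755
Giving 1906 / 4830 / 3264 / 12755.
— Period 2 —
Births: 4830 × 0.255 = 1232 ; 3264 × 0.196 = 640 → total 1872
Band 2: 1906 × 0.947 = 1805
Band 3: 4830 × 0.96 = 4637
Band 4: 3264 × 0.94 + 12755 × 0.694 = 3068 + 8852 = 11920
Giving 1872 / 1805 / 4637 / 11920.
Total: 25000 → 20234; change = -4766; percentage change = -19.1%

-19.1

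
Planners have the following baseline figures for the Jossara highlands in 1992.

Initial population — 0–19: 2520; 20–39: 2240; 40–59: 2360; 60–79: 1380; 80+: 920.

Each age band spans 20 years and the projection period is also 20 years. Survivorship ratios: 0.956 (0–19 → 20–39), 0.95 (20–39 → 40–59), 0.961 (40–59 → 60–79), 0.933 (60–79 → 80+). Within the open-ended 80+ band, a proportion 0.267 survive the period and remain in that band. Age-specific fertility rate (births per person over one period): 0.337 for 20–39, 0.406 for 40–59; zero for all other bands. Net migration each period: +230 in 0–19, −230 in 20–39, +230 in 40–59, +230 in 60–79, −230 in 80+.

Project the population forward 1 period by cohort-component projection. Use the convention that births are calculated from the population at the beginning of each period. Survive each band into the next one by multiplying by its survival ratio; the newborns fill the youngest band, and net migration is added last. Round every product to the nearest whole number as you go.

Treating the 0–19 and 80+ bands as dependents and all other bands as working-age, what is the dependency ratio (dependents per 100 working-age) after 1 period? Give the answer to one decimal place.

46.2

Numbering the groups 1..5 from youngest to oldest:
[period 1]
Births: 2240 × 0.337 = 755, 2360 × 0.406 = 958 ⇒ total 1713
Group 2: 2520 × 0.956 = 2409
Group 3: 2240 × 0.95 = 2128
Group 4: 2360 × 0.961 = 2268
Group 5: 1380 × 0.933 + 920 × 0.267 = 1288 + 246 = 1534
Net migration: Group 1 + 230 → 1943; Group 2 − 230 → 2179; Group 3 + 230 → 2358; Group 4 + 230 → 2498; Group 5 − 230 → 1304
→ [1943, 2179, 2358, 2498, 1304]
Dependents (band 0–19 + band 80+) = 1943 + 1304 = 3247; working-age = 7035; ratio = 3247/7035 × 100 = 46.2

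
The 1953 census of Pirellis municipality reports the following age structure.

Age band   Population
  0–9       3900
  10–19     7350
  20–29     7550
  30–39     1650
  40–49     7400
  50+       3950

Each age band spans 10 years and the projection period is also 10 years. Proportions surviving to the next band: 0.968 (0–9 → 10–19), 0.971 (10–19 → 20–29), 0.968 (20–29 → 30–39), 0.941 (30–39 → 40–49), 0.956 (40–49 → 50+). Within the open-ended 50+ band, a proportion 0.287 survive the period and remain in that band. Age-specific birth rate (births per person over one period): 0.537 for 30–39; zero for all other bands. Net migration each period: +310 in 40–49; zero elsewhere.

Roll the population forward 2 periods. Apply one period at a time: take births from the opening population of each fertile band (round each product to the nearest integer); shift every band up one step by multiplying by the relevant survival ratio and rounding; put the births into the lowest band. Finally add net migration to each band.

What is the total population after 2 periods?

Numbering the bands 1..6 from youngest to oldest:
Period 1:
Births: 1650 * 0.537 = 886
Band 2: 3900 * 0.968 = 3775
Band 3: 7350 * 0.971 = 7137
Band 4: 7550 * 0.968 = 7308
Band 5: 1650 * 0.941 = 1553
Band 6: 7400 * 0.956 + 3950 * 0.287 = 7074 + 1134 = 8208
Net migration: Band 5 + 310 → 1863
Population now: 0–9=886, 10–19=3775, 20–29=7137, 30–39=7308, 40–49=1863, 50+=8208
Period 2:
Births: 7308 * 0.537 = 3924
Band 2: 886 * 0.968 = 858
Band 3: 3775 * 0.971 = 3666
Band 4: 7137 * 0.968 = 6909
Band 5: 7308 * 0.941 = 6877
Band 6: 1863 * 0.956 + 8208 * 0.287 = 1781 + 2356 = 4137
Net migration: Band 5 + 310 → 7187
Population now: 0–9=3924, 10–19=858, 20–29=3666, 30–39=6909, 40–49=7187, 50+=4137
Total after period 2: 3924 + 858 + 3666 + 6909 + 7187 + 4137 = 26681

26681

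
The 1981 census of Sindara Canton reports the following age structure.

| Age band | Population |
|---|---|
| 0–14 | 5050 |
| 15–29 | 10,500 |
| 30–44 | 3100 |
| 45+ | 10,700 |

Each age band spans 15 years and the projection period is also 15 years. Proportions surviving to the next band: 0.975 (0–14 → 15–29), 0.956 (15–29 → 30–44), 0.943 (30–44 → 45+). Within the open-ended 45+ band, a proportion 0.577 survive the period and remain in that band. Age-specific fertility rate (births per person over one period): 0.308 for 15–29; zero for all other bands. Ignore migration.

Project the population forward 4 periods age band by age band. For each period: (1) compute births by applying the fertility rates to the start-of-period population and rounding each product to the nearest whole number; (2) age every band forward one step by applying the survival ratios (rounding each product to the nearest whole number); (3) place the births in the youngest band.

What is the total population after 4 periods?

(Groups numbered youngest = 1 to oldest = 4.)
[period 1]
Births: 10500 * 0.308 = 3234
Group 2: 5050 * 0.975 = 4924
Group 3: 10500 * 0.956 = 10038
Group 4: 3100 * 0.943 + 10700 * 0.577 = 2923 + 6174 = 9097
Population now: 0–14=3234, 15–29=4924, 30–44=10038, 45+=9097
[period 2]
Births: 4924 * 0.308 = 1517
Group 2: 3234 * 0.975 = 3153
Group 3: 4924 * 0.956 = 4707
Group 4: 10038 * 0.943 + 9097 * 0.577 = 9466 + 5249 = 14715
Population now: 0–14=1517, 15–29=3153, 30–44=4707, 45+=14715
[period 3]
Births: 3153 * 0.308 = 971
Group 2: 1517 * 0.975 = 1479
Group 3: 3153 * 0.956 = 3014
Group 4: 4707 * 0.943 + 14715 * 0.577 = 4439 + 8491 = 12930
Population now: 0–14=971, 15–29=1479, 30–44=3014, 45+=12930
[period 4]
Births: 1479 * 0.308 = 456
Group 2: 971 * 0.975 = 947
Group 3: 1479 * 0.956 = 1414
Group 4: 3014 * 0.943 + 12930 * 0.577 = 2842 + 7461 = 10303
Population now: 0–14=456, 15–29=947, 30–44=1414, 45+=10303
Total after period 4: 456 + 947 + 1414 + 10303 = 13120

13120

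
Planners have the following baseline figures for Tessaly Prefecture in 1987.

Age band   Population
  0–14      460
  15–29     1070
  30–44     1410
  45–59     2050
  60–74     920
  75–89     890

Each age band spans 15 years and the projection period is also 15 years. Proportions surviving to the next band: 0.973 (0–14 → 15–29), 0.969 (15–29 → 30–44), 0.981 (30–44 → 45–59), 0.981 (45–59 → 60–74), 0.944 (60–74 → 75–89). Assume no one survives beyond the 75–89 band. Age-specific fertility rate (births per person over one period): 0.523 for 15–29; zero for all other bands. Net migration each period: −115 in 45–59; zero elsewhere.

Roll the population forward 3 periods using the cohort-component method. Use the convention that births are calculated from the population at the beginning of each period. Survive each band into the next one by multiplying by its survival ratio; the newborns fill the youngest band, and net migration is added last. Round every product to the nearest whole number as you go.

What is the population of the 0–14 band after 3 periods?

After projecting period 1:
Births: 1070 × 0.523 = 560
15–29: 460 × 0.973 = 448
30–44: 1070 × 0.969 = 1037
45–59: 1410 × 0.981 = 1383
60–74: 2050 × 0.981 = 2011
75–89: 920 × 0.944 = 868
Net migration: 45–59 − 115 → 1268
Giving 560 / 448 / 1037 / 1268 / 2011 / 868.
After projecting period 2:
Births: 448 × 0.523 = 234
15–29: 560 × 0.973 = 545
30–44: 448 × 0.969 = 434
45–59: 1037 × 0.981 = 1017
60–74: 1268 × 0.981 = 1244
75–89: 2011 × 0.944 = 1898
Net migration: 45–59 − 115 → 902
Giving 234 / 545 / 434 / 902 / 1244 / 1898.
After projecting period 3:
Births: 545 × 0.523 = 285
15–29: 234 × 0.973 = 228
30–44: 545 × 0.969 = 528
45–59: 434 × 0.981 = 426
60–74: 902 × 0.981 = 885
75–89: 1244 × 0.944 = 1174
Net migration: 45–59 − 115 → 311
Giving 285 / 228 / 528 / 311 / 885 / 1174.

285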